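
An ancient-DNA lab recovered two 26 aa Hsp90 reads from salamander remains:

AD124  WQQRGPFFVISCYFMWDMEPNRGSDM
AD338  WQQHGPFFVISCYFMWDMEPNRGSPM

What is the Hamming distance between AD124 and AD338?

2

The sequences differ at positions 4 (R/H), 25 (D/P).
That gives 2 mismatches out of 26 aligned sites, so the Hamming distance is 2.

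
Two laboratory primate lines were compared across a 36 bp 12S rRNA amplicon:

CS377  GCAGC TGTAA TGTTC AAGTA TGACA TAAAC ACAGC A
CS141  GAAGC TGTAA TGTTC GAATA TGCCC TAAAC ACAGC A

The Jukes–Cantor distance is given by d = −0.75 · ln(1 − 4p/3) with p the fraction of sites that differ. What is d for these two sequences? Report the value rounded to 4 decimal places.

0.1536

Mismatches occur at site 2 (C→A), site 16 (A→G), site 18 (G→A), site 23 (A→C), site 25 (A→C).
p = 5/36 = 0.138889.
d = −0.75 · ln(1 − (4/3)·0.138889) = −0.75 · ln(0.814815) = −0.75 · (-0.204794) = 0.1536.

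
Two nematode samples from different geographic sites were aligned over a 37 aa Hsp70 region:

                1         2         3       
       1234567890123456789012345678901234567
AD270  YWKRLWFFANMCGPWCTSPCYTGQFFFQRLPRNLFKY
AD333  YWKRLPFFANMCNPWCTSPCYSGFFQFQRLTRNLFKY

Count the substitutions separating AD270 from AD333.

6

Differing sites — 6:W/P; 13:G/N; 22:T/S; 24:Q/F; 26:F/Q; 31:P/T.
That gives 6 mismatches out of 37 aligned sites, so the Hamming distance is 6.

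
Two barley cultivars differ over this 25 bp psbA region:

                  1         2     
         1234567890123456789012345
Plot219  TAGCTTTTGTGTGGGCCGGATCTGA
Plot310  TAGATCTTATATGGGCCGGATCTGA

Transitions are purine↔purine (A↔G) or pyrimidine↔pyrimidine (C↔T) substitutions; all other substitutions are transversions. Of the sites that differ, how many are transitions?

3

Mismatches occur at site 4 (C↔A, transversion), site 6 (T↔C, transition), site 9 (G↔A, transition), site 11 (G↔A, transition).
Of the 4 differences, 3 transitions and 1 transversion, so the answer is 3.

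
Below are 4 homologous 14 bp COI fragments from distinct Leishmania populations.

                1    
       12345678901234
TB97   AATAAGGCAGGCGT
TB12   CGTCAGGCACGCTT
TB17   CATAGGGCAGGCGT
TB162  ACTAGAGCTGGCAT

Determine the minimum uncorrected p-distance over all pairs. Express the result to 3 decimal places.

0.143

Pairwise Hamming distances:
  TB97 vs TB12: 5
  TB97 vs TB17: 2
  TB97 vs TB162: 5
  TB12 vs TB17: 5
  TB12 vs TB162: 8
  TB17 vs TB162: 5
The smallest is 2 mismatches, between TB97 and TB17; p = 2/14 = 0.143.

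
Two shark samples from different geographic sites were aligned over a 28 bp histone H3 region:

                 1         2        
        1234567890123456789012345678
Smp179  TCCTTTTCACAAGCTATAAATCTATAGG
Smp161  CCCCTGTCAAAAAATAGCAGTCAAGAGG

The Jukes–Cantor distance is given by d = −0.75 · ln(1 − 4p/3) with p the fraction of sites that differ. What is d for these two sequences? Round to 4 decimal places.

Differing sites — 1:T/C; 4:T/C; 6:T/G; 10:C/A; 13:G/A; 14:C/A; 17:T/G; 18:A/C; 20:A/G; 23:T/A; 25:T/G.
p = 11/28 = 0.392857.
d = −0.75 · ln(1 − (4/3)·0.392857) = −0.75 · ln(0.476191) = −0.75 · (-0.741936) = 0.5565.

0.5565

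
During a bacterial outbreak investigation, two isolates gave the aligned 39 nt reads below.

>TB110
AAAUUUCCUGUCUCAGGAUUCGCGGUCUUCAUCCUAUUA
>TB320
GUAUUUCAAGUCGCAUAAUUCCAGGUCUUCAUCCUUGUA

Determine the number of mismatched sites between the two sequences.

Differing sites — 1:A/G; 2:A/U; 8:C/A; 9:U/A; 13:U/G; 16:G/U; 17:G/A; 22:G/C; 23:C/A; 36:A/U; 37:U/G.
That gives 11 mismatches out of 39 aligned sites, so the Hamming distance is 11.

11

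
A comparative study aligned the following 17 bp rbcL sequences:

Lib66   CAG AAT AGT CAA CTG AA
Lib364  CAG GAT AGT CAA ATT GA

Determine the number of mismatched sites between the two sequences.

4

The sequences differ at positions 4 (A/G), 13 (C/A), 15 (G/T), 16 (A/G).
That gives 4 mismatches out of 17 aligned sites, so the Hamming distance is 4.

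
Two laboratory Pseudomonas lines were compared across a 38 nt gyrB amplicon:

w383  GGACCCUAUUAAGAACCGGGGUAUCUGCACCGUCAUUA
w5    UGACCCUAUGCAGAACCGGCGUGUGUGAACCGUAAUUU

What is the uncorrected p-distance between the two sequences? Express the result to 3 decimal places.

The sequences differ at positions 1 (G/U), 10 (U/G), 11 (A/C), 20 (G/C), 23 (A/G), 25 (C/G), 28 (C/A), 34 (C/A), 38 (A/U).
There are 9 differences over 38 sites, so p = 9/38 = 0.237.

0.237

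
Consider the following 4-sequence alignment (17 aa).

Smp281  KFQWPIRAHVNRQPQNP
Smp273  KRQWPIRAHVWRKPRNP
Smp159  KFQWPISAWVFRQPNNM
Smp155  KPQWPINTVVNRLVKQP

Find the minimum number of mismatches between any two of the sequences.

Pairwise Hamming distances:
  Smp281 vs Smp273: 4
  Smp281 vs Smp159: 5
  Smp281 vs Smp155: 8
  Smp273 vs Smp159: 7
  Smp273 vs Smp155: 9
  Smp159 vs Smp155: 10
The smallest is 4, between Smp281 and Smp273.

4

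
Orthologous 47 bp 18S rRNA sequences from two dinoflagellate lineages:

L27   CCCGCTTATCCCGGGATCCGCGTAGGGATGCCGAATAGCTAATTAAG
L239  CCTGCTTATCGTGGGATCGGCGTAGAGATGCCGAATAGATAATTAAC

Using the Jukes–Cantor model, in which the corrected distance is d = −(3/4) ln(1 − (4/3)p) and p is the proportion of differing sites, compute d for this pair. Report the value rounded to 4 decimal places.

0.1660

The sequences differ at positions 3 (C/T), 11 (C/G), 12 (C/T), 19 (C/G), 26 (G/A), 39 (C/A), 47 (G/C).
p = 7/47 = 0.148936.
d = −0.75 · ln(1 − (4/3)·0.148936) = −0.75 · ln(0.801419) = −0.75 · (-0.221371) = 0.1660.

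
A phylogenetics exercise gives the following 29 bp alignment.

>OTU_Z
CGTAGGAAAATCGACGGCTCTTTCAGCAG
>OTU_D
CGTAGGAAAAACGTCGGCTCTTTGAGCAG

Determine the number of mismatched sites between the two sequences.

3

Differing sites — 11:T/A; 14:A/T; 24:C/G.
That gives 3 mismatches out of 29 aligned sites, so the Hamming distance is 3.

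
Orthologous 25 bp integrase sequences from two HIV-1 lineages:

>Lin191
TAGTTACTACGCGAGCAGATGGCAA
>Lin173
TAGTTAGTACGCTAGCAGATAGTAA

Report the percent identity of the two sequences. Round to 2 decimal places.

84.00%

Mismatches occur at site 7 (C↔G), site 13 (G↔T), site 21 (G↔A), site 23 (C↔T).
21 of the 25 sites match, so the percent identity is 21/25 × 100 = 84.00%.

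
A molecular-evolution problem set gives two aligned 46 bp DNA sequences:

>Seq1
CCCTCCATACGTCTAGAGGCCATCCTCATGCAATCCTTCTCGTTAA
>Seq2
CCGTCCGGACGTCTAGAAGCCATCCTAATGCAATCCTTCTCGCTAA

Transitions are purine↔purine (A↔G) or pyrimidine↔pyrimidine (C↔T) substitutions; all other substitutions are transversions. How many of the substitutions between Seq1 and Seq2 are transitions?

Differing sites — 3:C/G (Tv); 7:A/G (Ti); 8:T/G (Tv); 18:G/A (Ti); 27:C/A (Tv); 43:T/C (Ti).
Of the 6 differences, 3 transitions and 3 transversions, so the answer is 3.

3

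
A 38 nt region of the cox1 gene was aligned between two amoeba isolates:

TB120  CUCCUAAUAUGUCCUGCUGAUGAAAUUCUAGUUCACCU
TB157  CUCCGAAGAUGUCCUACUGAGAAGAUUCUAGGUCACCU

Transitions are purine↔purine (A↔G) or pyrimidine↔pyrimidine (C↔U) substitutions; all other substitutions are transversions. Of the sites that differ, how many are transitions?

3

Mismatches occur at site 5 (U↔G, transversion), site 8 (U↔G, transversion), site 16 (G↔A, transition), site 21 (U↔G, transversion), site 22 (G↔A, transition), site 24 (A↔G, transition), site 32 (U↔G, transversion).
Of the 7 differences, 3 transitions and 4 transversions, so the answer is 3.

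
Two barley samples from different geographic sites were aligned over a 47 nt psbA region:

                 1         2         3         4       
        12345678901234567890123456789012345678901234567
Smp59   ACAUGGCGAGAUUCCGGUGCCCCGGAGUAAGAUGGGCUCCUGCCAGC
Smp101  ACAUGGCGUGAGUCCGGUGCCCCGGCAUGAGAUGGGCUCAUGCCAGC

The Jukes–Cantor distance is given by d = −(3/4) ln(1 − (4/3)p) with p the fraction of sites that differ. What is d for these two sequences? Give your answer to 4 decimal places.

0.1399

Mismatches occur at site 9 (A/U), site 12 (U/G), site 26 (A/C), site 27 (G/A), site 29 (A/G), site 40 (C/A).
p = 6/47 = 0.127660.
d = −0.75 · ln(1 − (4/3)·0.127660) = −0.75 · ln(0.829787) = −0.75 · (-0.186586) = 0.1399.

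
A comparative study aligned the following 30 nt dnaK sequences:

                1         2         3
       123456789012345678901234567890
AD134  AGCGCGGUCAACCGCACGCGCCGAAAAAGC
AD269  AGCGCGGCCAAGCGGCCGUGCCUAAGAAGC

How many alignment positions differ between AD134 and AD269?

Differing sites — 8:U/C; 12:C/G; 15:C/G; 16:A/C; 19:C/U; 23:G/U; 26:A/G.
That gives 7 mismatches out of 30 aligned sites, so the Hamming distance is 7.

7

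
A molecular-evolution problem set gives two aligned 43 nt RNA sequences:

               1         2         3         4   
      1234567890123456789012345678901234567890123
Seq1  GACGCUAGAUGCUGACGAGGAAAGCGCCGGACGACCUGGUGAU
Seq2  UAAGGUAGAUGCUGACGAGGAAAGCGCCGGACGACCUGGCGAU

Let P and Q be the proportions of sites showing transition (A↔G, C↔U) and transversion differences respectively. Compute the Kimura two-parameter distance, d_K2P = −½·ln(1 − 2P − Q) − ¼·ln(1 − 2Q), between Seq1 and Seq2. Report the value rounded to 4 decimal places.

0.0994

Differing sites — 1:G/U (Tv); 3:C/A (Tv); 5:C/G (Tv); 40:U/C (Ti).
Of the 4 differences, 1 transition and 3 transversions over 43 sites: P = 1/43 = 0.023256, Q = 3/43 = 0.069767.
d = −0.5·ln(0.883721) − 0.25·ln(0.860466) = −0.5·(-0.123614) − 0.25·(-0.150281) = 0.0994.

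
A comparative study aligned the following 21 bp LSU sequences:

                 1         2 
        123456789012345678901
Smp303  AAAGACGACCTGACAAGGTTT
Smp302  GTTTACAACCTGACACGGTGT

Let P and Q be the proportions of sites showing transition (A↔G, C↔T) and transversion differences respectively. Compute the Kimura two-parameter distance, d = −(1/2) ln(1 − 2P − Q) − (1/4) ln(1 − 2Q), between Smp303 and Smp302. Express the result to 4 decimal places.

Differing sites — 1:A/G (Ti); 2:A/T (Tv); 3:A/T (Tv); 4:G/T (Tv); 7:G/A (Ti); 16:A/C (Tv); 20:T/G (Tv).
Of the 7 differences, 2 transitions and 5 transversions over 21 sites: P = 2/21 = 0.095238, Q = 5/21 = 0.238095.
d = −0.5·ln(0.571429) − 0.25·ln(0.523810) = −0.5·(-0.559615) − 0.25·(-0.646626) = 0.4415.

0.4415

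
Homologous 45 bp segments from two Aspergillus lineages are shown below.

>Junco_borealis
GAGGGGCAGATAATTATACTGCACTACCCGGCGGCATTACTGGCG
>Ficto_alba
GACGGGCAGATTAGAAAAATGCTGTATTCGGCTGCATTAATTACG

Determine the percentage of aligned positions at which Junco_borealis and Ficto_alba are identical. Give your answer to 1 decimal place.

68.9%

Mismatches occur at site 3 (G→C), site 12 (A→T), site 14 (T→G), site 15 (T→A), site 17 (T→A), site 19 (C→A), site 23 (A→T), site 24 (C→G), site 27 (C→T), site 28 (C→T), site 33 (G→T), site 40 (C→A), site 42 (G→T), site 43 (G→A).
31 of the 45 sites match, so the percent identity is 31/45 × 100 = 68.9%.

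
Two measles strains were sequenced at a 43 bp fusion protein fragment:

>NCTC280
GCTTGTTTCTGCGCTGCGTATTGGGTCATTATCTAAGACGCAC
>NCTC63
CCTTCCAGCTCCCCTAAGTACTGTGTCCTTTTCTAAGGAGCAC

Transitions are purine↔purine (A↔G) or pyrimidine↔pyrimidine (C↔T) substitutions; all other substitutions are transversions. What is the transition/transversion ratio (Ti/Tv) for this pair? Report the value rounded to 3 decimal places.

Mismatches occur at site 1 (G→C, transversion), site 5 (G→C, transversion), site 6 (T→C, transition), site 7 (T→A, transversion), site 8 (T→G, transversion), site 11 (G→C, transversion), site 13 (G→C, transversion), site 16 (G→A, transition), site 17 (C→A, transversion), site 21 (T→C, transition), site 24 (G→T, transversion), site 28 (A→C, transversion), site 31 (A→T, transversion), site 38 (A→G, transition), site 39 (C→A, transversion).
Of the 15 differences, 4 transitions and 11 transversions, so Ti/Tv = 4/11 = 0.364.

0.364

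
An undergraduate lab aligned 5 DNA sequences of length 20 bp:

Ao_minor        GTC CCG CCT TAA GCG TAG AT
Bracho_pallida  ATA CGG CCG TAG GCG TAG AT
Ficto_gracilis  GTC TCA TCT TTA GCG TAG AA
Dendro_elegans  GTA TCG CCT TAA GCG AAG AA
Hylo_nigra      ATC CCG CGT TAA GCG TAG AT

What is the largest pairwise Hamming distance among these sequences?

Pairwise Hamming distances:
  Ao_minor vs Bracho_pallida: 5
  Ao_minor vs Ficto_gracilis: 5
  Ao_minor vs Dendro_elegans: 4
  Ao_minor vs Hylo_nigra: 2
  Bracho_pallida vs Ficto_gracilis: 10
  Bracho_pallida vs Dendro_elegans: 7
  Bracho_pallida vs Hylo_nigra: 5
  Ficto_gracilis vs Dendro_elegans: 5
  Ficto_gracilis vs Hylo_nigra: 7
  Dendro_elegans vs Hylo_nigra: 6
The largest is 10, between Bracho_pallida and Ficto_gracilis.

10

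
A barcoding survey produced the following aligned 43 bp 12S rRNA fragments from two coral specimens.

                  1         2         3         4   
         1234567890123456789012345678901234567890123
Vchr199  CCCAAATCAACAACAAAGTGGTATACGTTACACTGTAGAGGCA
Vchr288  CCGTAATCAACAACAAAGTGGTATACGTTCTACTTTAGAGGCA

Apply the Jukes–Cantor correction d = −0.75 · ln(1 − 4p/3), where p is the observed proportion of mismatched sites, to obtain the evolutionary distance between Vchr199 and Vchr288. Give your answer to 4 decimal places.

0.1263

Mismatches occur at site 3 (C/G), site 4 (A/T), site 30 (A/C), site 31 (C/T), site 35 (G/T).
p = 5/43 = 0.116279.
d = −0.75 · ln(1 − (4/3)·0.116279) = −0.75 · ln(0.844961) = −0.75 · (-0.168465) = 0.1263.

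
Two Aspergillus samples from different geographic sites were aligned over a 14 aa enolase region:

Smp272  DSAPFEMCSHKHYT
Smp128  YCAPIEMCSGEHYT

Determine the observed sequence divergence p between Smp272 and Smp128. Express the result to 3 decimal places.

0.357

Mismatches occur at site 1 (D→Y), site 2 (S→C), site 5 (F→I), site 10 (H→G), site 11 (K→E).
There are 5 differences over 14 sites, so p = 5/14 = 0.357.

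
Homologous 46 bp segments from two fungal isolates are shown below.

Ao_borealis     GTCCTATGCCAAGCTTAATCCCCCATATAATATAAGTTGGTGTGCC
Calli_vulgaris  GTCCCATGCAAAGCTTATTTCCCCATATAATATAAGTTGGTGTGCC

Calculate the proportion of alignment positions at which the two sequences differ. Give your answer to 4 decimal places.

0.0870

Mismatches occur at site 5 (T↔C), site 10 (C↔A), site 18 (A↔T), site 20 (C↔T).
There are 4 differences over 46 sites, so p = 4/46 = 0.0870.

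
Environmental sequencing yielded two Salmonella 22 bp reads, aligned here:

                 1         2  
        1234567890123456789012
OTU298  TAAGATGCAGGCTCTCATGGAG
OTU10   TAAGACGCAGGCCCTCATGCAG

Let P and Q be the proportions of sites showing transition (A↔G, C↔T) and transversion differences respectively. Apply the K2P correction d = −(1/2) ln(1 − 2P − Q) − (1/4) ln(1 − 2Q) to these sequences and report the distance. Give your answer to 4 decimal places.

Mismatches occur at site 6 (T/C, transition), site 13 (T/C, transition), site 20 (G/C, transversion).
Of the 3 differences, 2 transitions and 1 transversion over 22 sites: P = 2/22 = 0.090909, Q = 1/22 = 0.045455.
d = −0.5·ln(0.772727) − 0.25·ln(0.909090) = −0.5·(-0.257829) − 0.25·(-0.095311) = 0.1527.

0.1527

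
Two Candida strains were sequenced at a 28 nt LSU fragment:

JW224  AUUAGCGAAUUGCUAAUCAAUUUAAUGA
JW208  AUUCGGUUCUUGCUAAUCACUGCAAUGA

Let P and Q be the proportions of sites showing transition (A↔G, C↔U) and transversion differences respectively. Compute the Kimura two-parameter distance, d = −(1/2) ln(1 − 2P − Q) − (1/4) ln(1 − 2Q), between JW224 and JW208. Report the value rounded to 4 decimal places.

Differing sites — 4:A/C (Tv); 6:C/G (Tv); 7:G/U (Tv); 8:A/U (Tv); 9:A/C (Tv); 20:A/C (Tv); 22:U/G (Tv); 23:U/C (Ti).
Of the 8 differences, 1 transition and 7 transversions over 28 sites: P = 1/28 = 0.035714, Q = 7/28 = 0.250000.
d = −0.5·ln(0.678572) − 0.25·ln(0.500000) = −0.5·(-0.387765) − 0.25·(-0.693147) = 0.3672.

0.3672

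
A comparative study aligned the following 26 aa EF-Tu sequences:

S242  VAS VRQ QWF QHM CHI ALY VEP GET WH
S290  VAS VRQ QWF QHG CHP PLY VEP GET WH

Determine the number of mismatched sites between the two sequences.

Differing sites — 12:M/G; 15:I/P; 16:A/P.
That gives 3 mismatches out of 26 aligned sites, so the Hamming distance is 3.

3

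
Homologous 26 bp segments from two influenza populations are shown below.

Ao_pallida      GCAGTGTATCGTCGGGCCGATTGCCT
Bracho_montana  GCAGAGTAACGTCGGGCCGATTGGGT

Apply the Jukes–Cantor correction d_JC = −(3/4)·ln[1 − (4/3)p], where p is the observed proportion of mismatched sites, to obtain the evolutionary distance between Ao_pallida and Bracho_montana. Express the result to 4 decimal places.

0.1722

The sequences differ at positions 5 (T/A), 9 (T/A), 24 (C/G), 25 (C/G).
p = 4/26 = 0.153846.
d = −0.75 · ln(1 − (4/3)·0.153846) = −0.75 · ln(0.794872) = −0.75 · (-0.229574) = 0.1722.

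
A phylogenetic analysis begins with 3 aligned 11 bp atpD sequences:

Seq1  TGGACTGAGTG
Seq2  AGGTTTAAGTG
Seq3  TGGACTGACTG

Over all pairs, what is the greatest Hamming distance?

Pairwise Hamming distances:
  Seq1 vs Seq2: 4
  Seq1 vs Seq3: 1
  Seq2 vs Seq3: 5
The largest is 5, between Seq2 and Seq3.

5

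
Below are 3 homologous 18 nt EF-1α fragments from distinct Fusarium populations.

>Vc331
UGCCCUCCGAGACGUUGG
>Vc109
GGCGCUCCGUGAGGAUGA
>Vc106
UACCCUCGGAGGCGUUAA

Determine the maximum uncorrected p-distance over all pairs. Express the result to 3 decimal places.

Pairwise Hamming distances:
  Vc331 vs Vc109: 6
  Vc331 vs Vc106: 5
  Vc109 vs Vc106: 9
The largest is 9 mismatches, between Vc109 and Vc106; p = 9/18 = 0.500.

0.500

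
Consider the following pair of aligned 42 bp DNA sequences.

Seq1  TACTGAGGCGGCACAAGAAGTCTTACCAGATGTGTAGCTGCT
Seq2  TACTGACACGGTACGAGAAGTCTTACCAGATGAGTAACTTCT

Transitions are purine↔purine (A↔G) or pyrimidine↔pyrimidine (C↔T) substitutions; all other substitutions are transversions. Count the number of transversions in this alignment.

3

Mismatches occur at site 7 (G↔C, transversion), site 8 (G↔A, transition), site 12 (C↔T, transition), site 15 (A↔G, transition), site 33 (T↔A, transversion), site 37 (G↔A, transition), site 40 (G↔T, transversion).
Of the 7 differences, 4 transitions and 3 transversions, so the answer is 3.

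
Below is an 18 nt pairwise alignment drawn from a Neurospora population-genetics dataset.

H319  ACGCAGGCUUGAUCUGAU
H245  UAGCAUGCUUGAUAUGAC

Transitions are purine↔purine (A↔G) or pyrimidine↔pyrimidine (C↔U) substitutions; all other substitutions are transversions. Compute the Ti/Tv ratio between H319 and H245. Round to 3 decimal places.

The sequences differ at positions 1 (A/U, transversion), 2 (C/A, transversion), 6 (G/U, transversion), 14 (C/A, transversion), 18 (U/C, transition).
Of the 5 differences, 1 transition and 4 transversions, so Ti/Tv = 1/4 = 0.250.

0.250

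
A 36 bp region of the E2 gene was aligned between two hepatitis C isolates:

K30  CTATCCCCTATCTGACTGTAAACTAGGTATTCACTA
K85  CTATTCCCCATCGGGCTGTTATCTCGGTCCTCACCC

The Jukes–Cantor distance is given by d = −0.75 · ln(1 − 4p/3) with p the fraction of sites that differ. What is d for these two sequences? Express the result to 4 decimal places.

0.3924

The sequences differ at positions 5 (C/T), 9 (T/C), 13 (T/G), 15 (A/G), 20 (A/T), 22 (A/T), 25 (A/C), 29 (A/C), 30 (T/C), 35 (T/C), 36 (A/C).
p = 11/36 = 0.305556.
d = −0.75 · ln(1 − (4/3)·0.305556) = −0.75 · ln(0.592592) = −0.75 · (-0.523249) = 0.3924.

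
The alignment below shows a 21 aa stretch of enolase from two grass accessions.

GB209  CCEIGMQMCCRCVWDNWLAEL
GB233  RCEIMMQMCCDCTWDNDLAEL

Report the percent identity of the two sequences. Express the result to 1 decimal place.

Mismatches occur at site 1 (C↔R), site 5 (G↔M), site 11 (R↔D), site 13 (V↔T), site 17 (W↔D).
16 of the 21 sites match, so the percent identity is 16/21 × 100 = 76.2%.

76.2%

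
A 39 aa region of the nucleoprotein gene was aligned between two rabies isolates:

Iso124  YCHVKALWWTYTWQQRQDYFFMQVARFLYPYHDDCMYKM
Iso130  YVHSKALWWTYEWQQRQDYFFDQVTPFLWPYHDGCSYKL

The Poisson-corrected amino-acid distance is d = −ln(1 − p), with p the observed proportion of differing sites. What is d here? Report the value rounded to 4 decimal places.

0.2963

The sequences differ at positions 2 (C/V), 4 (V/S), 12 (T/E), 22 (M/D), 25 (A/T), 26 (R/P), 29 (Y/W), 34 (D/G), 36 (M/S), 39 (M/L).
p = 10/39 = 0.256410.
d = −ln(1 − 0.256410) = −ln(0.743590) = 0.2963.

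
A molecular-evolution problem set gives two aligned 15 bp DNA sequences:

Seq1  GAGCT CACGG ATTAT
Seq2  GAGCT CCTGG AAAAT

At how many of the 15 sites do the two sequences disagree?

The sequences differ at positions 7 (A/C), 8 (C/T), 12 (T/A), 13 (T/A).
That gives 4 mismatches out of 15 aligned sites, so the Hamming distance is 4.

4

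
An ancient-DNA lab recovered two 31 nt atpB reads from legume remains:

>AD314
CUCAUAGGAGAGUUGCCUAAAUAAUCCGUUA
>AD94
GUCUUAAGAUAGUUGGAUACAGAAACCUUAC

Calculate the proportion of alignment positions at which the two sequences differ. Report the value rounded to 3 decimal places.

Mismatches occur at site 1 (C→G), site 4 (A→U), site 7 (G→A), site 10 (G→U), site 16 (C→G), site 17 (C→A), site 20 (A→C), site 22 (U→G), site 25 (U→A), site 28 (G→U), site 30 (U→A), site 31 (A→C).
There are 12 differences over 31 sites, so p = 12/31 = 0.387.

0.387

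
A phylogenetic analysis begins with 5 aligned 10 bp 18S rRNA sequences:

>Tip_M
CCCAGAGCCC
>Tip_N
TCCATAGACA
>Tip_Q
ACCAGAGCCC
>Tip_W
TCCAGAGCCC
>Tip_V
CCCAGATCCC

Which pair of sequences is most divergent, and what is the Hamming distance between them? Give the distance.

5

Pairwise Hamming distances:
  Tip_M vs Tip_N: 4
  Tip_M vs Tip_Q: 1
  Tip_M vs Tip_W: 1
  Tip_M vs Tip_V: 1
  Tip_N vs Tip_Q: 4
  Tip_N vs Tip_W: 3
  Tip_N vs Tip_V: 5
  Tip_Q vs Tip_W: 1
  Tip_Q vs Tip_V: 2
  Tip_W vs Tip_V: 2
The largest is 5, between Tip_N and Tip_V.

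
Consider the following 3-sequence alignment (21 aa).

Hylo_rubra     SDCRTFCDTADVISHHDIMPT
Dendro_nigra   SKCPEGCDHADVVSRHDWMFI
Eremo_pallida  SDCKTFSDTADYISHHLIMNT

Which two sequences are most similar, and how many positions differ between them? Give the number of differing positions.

Pairwise Hamming distances:
  Hylo_rubra vs Dendro_nigra: 10
  Hylo_rubra vs Eremo_pallida: 5
  Dendro_nigra vs Eremo_pallida: 13
The smallest is 5, between Hylo_rubra and Eremo_pallida.

5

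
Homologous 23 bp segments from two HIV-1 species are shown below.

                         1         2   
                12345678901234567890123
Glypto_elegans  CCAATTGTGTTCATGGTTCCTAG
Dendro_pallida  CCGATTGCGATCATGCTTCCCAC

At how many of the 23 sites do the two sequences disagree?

6

Differing sites — 3:A/G; 8:T/C; 10:T/A; 16:G/C; 21:T/C; 23:G/C.
That gives 6 mismatches out of 23 aligned sites, so the Hamming distance is 6.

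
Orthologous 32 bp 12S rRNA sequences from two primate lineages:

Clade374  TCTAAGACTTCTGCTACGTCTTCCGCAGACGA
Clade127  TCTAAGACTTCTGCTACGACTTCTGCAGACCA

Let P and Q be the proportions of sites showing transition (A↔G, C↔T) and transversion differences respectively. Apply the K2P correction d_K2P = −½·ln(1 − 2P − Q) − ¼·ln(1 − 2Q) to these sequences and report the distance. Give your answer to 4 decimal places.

0.1001

The sequences differ at positions 19 (T/A, transversion), 24 (C/T, transition), 31 (G/C, transversion).
Of the 3 differences, 1 transition and 2 transversions over 32 sites: P = 1/32 = 0.031250, Q = 2/32 = 0.062500.
d = −0.5·ln(0.875000) − 0.25·ln(0.875000) = −0.5·(-0.133531) − 0.25·(-0.133531) = 0.1001.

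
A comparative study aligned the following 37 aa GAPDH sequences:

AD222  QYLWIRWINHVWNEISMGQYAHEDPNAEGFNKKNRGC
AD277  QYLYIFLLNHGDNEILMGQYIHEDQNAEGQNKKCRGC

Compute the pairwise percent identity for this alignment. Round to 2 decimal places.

70.27%

Differing sites — 4:W/Y; 6:R/F; 7:W/L; 8:I/L; 11:V/G; 12:W/D; 16:S/L; 21:A/I; 25:P/Q; 30:F/Q; 34:N/C.
26 of the 37 sites match, so the percent identity is 26/37 × 100 = 70.27%.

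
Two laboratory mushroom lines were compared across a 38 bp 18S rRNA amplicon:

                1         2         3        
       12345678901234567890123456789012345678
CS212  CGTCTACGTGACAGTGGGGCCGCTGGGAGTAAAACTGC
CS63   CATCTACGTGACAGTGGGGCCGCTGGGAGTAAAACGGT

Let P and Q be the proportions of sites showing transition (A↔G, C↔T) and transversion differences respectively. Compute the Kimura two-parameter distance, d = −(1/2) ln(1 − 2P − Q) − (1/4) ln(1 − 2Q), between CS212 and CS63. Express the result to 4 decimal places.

Mismatches occur at site 2 (G/A, transition), site 36 (T/G, transversion), site 38 (C/T, transition).
Of the 3 differences, 2 transitions and 1 transversion over 38 sites: P = 2/38 = 0.052632, Q = 1/38 = 0.026316.
d = −0.5·ln(0.868420) − 0.25·ln(0.947368) = −0.5·(-0.141080) − 0.25·(-0.054068) = 0.0841.

0.0841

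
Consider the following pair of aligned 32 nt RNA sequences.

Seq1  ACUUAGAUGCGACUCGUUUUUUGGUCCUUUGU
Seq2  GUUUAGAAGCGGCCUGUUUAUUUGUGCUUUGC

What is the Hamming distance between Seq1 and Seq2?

10

Differing sites — 1:A/G; 2:C/U; 8:U/A; 12:A/G; 14:U/C; 15:C/U; 20:U/A; 23:G/U; 26:C/G; 32:U/C.
That gives 10 mismatches out of 32 aligned sites, so the Hamming distance is 10.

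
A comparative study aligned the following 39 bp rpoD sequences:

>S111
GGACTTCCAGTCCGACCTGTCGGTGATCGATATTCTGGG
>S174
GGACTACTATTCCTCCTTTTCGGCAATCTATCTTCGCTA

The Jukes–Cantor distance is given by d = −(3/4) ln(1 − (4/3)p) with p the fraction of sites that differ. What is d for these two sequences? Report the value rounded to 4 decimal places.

Mismatches occur at site 6 (T↔A), site 8 (C↔T), site 10 (G↔T), site 14 (G↔T), site 15 (A↔C), site 17 (C↔T), site 19 (G↔T), site 24 (T↔C), site 25 (G↔A), site 29 (G↔T), site 32 (A↔C), site 36 (T↔G), site 37 (G↔C), site 38 (G↔T), site 39 (G↔A).
p = 15/39 = 0.384615.
d = −0.75 · ln(1 − (4/3)·0.384615) = −0.75 · ln(0.487180) = −0.75 · (-0.719122) = 0.5393.

0.5393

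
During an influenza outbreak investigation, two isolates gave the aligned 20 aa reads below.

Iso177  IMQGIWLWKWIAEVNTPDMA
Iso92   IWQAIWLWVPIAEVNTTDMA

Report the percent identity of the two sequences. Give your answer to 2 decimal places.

Differing sites — 2:M/W; 4:G/A; 9:K/V; 10:W/P; 17:P/T.
15 of the 20 sites match, so the percent identity is 15/20 × 100 = 75.00%.

75.00%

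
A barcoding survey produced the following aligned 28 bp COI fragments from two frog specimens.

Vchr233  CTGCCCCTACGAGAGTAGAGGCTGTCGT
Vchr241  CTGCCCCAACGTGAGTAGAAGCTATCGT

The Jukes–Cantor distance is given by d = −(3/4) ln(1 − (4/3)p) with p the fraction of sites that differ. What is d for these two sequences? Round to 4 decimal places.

Differing sites — 8:T/A; 12:A/T; 20:G/A; 24:G/A.
p = 4/28 = 0.142857.
d = −0.75 · ln(1 − (4/3)·0.142857) = −0.75 · ln(0.809524) = −0.75 · (-0.211309) = 0.1585.

0.1585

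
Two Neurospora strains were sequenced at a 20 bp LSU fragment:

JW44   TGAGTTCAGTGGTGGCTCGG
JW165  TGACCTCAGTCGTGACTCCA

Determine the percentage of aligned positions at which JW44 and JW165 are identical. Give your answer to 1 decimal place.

70.0%

Differing sites — 4:G/C; 5:T/C; 11:G/C; 15:G/A; 19:G/C; 20:G/A.
14 of the 20 sites match, so the percent identity is 14/20 × 100 = 70.0%.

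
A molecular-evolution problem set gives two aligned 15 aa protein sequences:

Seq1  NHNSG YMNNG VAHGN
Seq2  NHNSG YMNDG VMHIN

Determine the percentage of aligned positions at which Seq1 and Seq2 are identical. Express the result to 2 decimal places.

80.00%

The sequences differ at positions 9 (N/D), 12 (A/M), 14 (G/I).
12 of the 15 sites match, so the percent identity is 12/15 × 100 = 80.00%.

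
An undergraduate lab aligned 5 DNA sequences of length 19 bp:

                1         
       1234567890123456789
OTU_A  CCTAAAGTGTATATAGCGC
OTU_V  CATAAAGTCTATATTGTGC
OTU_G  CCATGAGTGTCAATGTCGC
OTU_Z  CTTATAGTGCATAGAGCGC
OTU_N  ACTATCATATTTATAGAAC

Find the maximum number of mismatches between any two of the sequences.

13

Pairwise Hamming distances:
  OTU_A vs OTU_V: 4
  OTU_A vs OTU_G: 7
  OTU_A vs OTU_Z: 4
  OTU_A vs OTU_N: 8
  OTU_V vs OTU_G: 10
  OTU_V vs OTU_Z: 7
  OTU_V vs OTU_N: 10
  OTU_G vs OTU_Z: 10
  OTU_G vs OTU_N: 13
  OTU_Z vs OTU_N: 10
The largest is 13, between OTU_G and OTU_N.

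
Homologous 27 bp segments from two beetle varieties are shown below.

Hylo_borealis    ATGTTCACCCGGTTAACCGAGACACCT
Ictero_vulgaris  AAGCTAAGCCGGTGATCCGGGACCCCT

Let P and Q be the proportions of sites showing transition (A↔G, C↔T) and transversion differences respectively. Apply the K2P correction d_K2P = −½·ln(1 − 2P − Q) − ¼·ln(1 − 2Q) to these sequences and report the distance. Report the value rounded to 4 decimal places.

Mismatches occur at site 2 (T/A, transversion), site 4 (T/C, transition), site 6 (C/A, transversion), site 8 (C/G, transversion), site 14 (T/G, transversion), site 16 (A/T, transversion), site 20 (A/G, transition), site 24 (A/C, transversion).
Of the 8 differences, 2 transitions and 6 transversions over 27 sites: P = 2/27 = 0.074074, Q = 6/27 = 0.222222.
d = −0.5·ln(0.629630) − 0.25·ln(0.555556) = −0.5·(-0.462623) − 0.25·(-0.587786) = 0.3783.

0.3783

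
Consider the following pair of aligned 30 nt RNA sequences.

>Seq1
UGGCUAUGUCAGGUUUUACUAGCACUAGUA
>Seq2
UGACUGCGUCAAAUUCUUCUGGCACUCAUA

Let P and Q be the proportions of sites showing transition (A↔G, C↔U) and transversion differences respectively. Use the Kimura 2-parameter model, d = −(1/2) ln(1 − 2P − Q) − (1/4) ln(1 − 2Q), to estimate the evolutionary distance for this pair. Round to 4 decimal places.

0.4939

The sequences differ at positions 3 (G/A, transition), 6 (A/G, transition), 7 (U/C, transition), 12 (G/A, transition), 13 (G/A, transition), 16 (U/C, transition), 18 (A/U, transversion), 21 (A/G, transition), 27 (A/C, transversion), 28 (G/A, transition).
Of the 10 differences, 8 transitions and 2 transversions over 30 sites: P = 8/30 = 0.266667, Q = 2/30 = 0.066667.
d = −0.5·ln(0.399999) − 0.25·ln(0.866666) = −0.5·(-0.916293) − 0.25·(-0.143102) = 0.4939.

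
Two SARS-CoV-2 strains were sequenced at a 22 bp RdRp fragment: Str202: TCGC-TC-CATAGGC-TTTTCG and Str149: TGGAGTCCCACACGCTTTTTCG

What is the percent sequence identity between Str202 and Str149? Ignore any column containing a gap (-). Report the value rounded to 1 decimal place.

Excluding the 3 gap columns leaves 19 comparable sites.
Mismatches occur at site 2 (C↔G), site 4 (C↔A), site 11 (T↔C), site 13 (G↔C).
15 of the 19 comparable sites match, so the percent identity is 15/19 × 100 = 78.9%.

78.9%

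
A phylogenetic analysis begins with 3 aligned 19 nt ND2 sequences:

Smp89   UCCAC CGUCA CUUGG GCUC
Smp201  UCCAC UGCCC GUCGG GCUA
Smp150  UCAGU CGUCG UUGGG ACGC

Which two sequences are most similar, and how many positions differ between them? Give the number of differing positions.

Pairwise Hamming distances:
  Smp89 vs Smp201: 6
  Smp89 vs Smp150: 8
  Smp201 vs Smp150: 11
The smallest is 6, between Smp89 and Smp201.

6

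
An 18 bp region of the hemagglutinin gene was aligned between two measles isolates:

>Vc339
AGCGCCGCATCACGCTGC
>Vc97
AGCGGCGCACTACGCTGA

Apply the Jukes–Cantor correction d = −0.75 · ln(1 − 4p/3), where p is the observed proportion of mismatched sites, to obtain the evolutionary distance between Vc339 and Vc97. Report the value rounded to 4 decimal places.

0.2635

Differing sites — 5:C/G; 10:T/C; 11:C/T; 18:C/A.
p = 4/18 = 0.222222.
d = −0.75 · ln(1 − (4/3)·0.222222) = −0.75 · ln(0.703704) = −0.75 · (-0.351397) = 0.2635.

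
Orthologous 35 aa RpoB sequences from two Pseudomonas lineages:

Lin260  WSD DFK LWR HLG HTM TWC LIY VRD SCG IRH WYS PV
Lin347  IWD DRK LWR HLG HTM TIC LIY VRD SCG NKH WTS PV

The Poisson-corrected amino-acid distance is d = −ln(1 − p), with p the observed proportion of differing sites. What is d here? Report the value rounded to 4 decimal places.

Differing sites — 1:W/I; 2:S/W; 5:F/R; 17:W/I; 28:I/N; 29:R/K; 32:Y/T.
p = 7/35 = 0.200000.
d = −ln(1 − 0.200000) = −ln(0.800000) = 0.2231.

0.2231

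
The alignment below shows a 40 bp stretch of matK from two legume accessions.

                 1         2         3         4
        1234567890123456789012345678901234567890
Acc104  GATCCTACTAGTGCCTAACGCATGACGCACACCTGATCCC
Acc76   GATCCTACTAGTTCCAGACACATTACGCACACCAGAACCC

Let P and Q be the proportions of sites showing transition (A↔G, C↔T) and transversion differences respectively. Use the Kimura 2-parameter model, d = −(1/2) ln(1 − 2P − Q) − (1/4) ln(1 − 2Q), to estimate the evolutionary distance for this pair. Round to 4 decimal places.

Mismatches occur at site 13 (G→T, transversion), site 16 (T→A, transversion), site 17 (A→G, transition), site 20 (G→A, transition), site 24 (G→T, transversion), site 34 (T→A, transversion), site 37 (T→A, transversion).
Of the 7 differences, 2 transitions and 5 transversions over 40 sites: P = 2/40 = 0.050000, Q = 5/40 = 0.125000.
d = −0.5·ln(0.775000) − 0.25·ln(0.750000) = −0.5·(-0.254892) − 0.25·(-0.287682) = 0.1994.

0.1994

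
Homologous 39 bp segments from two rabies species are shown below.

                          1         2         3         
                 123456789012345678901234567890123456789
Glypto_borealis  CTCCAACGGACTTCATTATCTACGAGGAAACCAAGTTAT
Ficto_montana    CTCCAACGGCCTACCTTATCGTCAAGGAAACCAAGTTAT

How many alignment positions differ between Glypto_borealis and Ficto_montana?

6

Mismatches occur at site 10 (A/C), site 13 (T/A), site 15 (A/C), site 21 (T/G), site 22 (A/T), site 24 (G/A).
That gives 6 mismatches out of 39 aligned sites, so the Hamming distance is 6.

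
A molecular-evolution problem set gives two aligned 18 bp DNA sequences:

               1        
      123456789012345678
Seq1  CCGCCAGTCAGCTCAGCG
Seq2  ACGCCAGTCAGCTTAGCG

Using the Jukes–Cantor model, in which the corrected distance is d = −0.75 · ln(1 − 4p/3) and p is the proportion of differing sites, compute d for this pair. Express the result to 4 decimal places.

Mismatches occur at site 1 (C/A), site 14 (C/T).
p = 2/18 = 0.111111.
d = −0.75 · ln(1 − (4/3)·0.111111) = −0.75 · ln(0.851852) = −0.75 · (-0.160342) = 0.1203.

0.1203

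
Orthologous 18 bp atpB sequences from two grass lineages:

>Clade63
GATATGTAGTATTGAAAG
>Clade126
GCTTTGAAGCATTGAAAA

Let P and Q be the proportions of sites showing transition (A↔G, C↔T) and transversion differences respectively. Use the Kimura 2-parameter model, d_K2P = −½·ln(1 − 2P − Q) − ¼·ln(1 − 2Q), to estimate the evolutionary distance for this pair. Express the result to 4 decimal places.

Mismatches occur at site 2 (A→C, transversion), site 4 (A→T, transversion), site 7 (T→A, transversion), site 10 (T→C, transition), site 18 (G→A, transition).
Of the 5 differences, 2 transitions and 3 transversions over 18 sites: P = 2/18 = 0.111111, Q = 3/18 = 0.166667.
d = −0.5·ln(0.611111) − 0.25·ln(0.666666) = −0.5·(-0.492477) − 0.25·(-0.405466) = 0.3476.

0.3476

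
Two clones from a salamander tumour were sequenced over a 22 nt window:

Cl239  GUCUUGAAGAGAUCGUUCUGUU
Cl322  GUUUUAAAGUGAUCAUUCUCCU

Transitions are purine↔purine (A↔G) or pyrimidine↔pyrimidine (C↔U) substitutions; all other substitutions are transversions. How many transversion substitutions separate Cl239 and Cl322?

2

Mismatches occur at site 3 (C→U, transition), site 6 (G→A, transition), site 10 (A→U, transversion), site 15 (G→A, transition), site 20 (G→C, transversion), site 21 (U→C, transition).
Of the 6 differences, 4 transitions and 2 transversions, so the answer is 2.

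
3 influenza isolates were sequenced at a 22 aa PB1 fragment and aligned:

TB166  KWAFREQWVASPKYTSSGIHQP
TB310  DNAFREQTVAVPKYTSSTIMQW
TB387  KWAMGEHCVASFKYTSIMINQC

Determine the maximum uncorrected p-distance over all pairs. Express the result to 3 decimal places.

0.545

Pairwise Hamming distances:
  TB166 vs TB310: 7
  TB166 vs TB387: 9
  TB310 vs TB387: 12
The largest is 12 mismatches, between TB310 and TB387; p = 12/22 = 0.545.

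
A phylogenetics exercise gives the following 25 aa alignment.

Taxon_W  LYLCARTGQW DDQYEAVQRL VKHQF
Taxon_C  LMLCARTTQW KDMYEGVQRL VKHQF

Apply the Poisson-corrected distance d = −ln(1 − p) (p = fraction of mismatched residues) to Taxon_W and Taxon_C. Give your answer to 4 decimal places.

Differing sites — 2:Y/M; 8:G/T; 11:D/K; 13:Q/M; 16:A/G.
p = 5/25 = 0.200000.
d = −ln(1 − 0.200000) = −ln(0.800000) = 0.2231.

0.2231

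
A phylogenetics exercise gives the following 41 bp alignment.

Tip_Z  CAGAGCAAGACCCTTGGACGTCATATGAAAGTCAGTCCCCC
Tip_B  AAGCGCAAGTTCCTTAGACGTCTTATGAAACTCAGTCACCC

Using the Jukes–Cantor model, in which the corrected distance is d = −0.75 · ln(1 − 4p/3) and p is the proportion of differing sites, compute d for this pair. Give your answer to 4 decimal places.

Mismatches occur at site 1 (C/A), site 4 (A/C), site 10 (A/T), site 11 (C/T), site 16 (G/A), site 23 (A/T), site 31 (G/C), site 38 (C/A).
p = 8/41 = 0.195122.
d = −0.75 · ln(1 − (4/3)·0.195122) = −0.75 · ln(0.739837) = −0.75 · (-0.301325) = 0.2260.

0.2260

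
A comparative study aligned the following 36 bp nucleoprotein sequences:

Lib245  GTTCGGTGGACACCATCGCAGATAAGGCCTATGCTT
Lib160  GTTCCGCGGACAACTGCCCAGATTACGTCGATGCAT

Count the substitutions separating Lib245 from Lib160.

11

Mismatches occur at site 5 (G↔C), site 7 (T↔C), site 13 (C↔A), site 15 (A↔T), site 16 (T↔G), site 18 (G↔C), site 24 (A↔T), site 26 (G↔C), site 28 (C↔T), site 30 (T↔G), site 35 (T↔A).
That gives 11 mismatches out of 36 aligned sites, so the Hamming distance is 11.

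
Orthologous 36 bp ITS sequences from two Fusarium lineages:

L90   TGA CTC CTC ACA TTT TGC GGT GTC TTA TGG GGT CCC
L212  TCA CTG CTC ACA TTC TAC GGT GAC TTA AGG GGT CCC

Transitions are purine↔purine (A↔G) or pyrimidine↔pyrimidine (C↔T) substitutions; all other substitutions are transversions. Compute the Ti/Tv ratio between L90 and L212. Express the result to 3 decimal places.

0.500

Mismatches occur at site 2 (G/C, transversion), site 6 (C/G, transversion), site 15 (T/C, transition), site 17 (G/A, transition), site 23 (T/A, transversion), site 28 (T/A, transversion).
Of the 6 differences, 2 transitions and 4 transversions, so Ti/Tv = 2/4 = 0.500.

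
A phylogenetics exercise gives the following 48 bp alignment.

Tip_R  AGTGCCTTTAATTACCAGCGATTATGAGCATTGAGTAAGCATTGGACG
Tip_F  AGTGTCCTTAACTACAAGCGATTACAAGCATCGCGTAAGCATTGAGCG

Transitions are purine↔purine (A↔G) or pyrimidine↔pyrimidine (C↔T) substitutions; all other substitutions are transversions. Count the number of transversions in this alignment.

Mismatches occur at site 5 (C↔T, transition), site 7 (T↔C, transition), site 12 (T↔C, transition), site 16 (C↔A, transversion), site 25 (T↔C, transition), site 26 (G↔A, transition), site 32 (T↔C, transition), site 34 (A↔C, transversion), site 45 (G↔A, transition), site 46 (A↔G, transition).
Of the 10 differences, 8 transitions and 2 transversions, so the answer is 2.

2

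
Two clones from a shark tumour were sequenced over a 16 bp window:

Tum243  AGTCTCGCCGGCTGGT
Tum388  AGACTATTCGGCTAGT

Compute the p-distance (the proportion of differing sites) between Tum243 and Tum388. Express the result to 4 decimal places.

0.3125

Mismatches occur at site 3 (T/A), site 6 (C/A), site 7 (G/T), site 8 (C/T), site 14 (G/A).
There are 5 differences over 16 sites, so p = 5/16 = 0.3125.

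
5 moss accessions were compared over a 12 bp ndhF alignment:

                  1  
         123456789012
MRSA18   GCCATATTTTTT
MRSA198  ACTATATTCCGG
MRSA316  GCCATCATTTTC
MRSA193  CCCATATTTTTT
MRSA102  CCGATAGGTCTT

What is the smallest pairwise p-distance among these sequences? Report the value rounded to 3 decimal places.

Pairwise Hamming distances:
  MRSA18 vs MRSA198: 6
  MRSA18 vs MRSA316: 3
  MRSA18 vs MRSA193: 1
  MRSA18 vs MRSA102: 5
  MRSA198 vs MRSA316: 8
  MRSA198 vs MRSA193: 6
  MRSA198 vs MRSA102: 7
  MRSA316 vs MRSA193: 4
  MRSA316 vs MRSA102: 7
  MRSA193 vs MRSA102: 4
The smallest is 1 mismatch, between MRSA18 and MRSA193; p = 1/12 = 0.083.

0.083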